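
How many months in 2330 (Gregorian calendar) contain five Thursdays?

A month of length L has five Thursdays iff its first Thursday is on day ≤ L−28 (so day 1–3 in a 31-day month, 1–2 in a 30-day month, day 1 in a leap February).
Checking each month of 2330: Jan starts Wed (31d) ✓; Feb starts Sat (28d); Mar starts Sat (31d); Apr starts Tue (30d); May starts Thu (31d) ✓; Jun starts Sun (30d); Jul starts Tue (31d) ✓; Aug starts Fri (31d); Sep starts Mon (30d); Oct starts Wed (31d) ✓; Nov starts Sat (30d); Dec starts Mon (31d).
Five-Thursday months: January, May, July, October → 4.

4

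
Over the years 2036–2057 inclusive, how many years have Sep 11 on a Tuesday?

Track Sep 11's weekday year by year (advancing +1, or +2 across a Feb 29):
  2036: Thu  2037: Fri (+1)  2038: Sat (+1)  2039: Sun (+1)  2040: Tue (+2) ✓
  2041: Wed (+1)  2042: Thu (+1)  2043: Fri (+1)  2044: Sun (+2)  2045: Mon (+1)
  2046: Tue (+1) ✓  2047: Wed (+1)  2048: Fri (+2)  2049: Sat (+1)  2050: Sun (+1)
  2051: Mon (+1)  2052: Wed (+2)  2053: Thu (+1)  2054: Fri (+1)  2055: Sat (+1)
  2056: Mon (+2)  2057: Tue (+1) ✓
Tuesday years: 2040, 2046, 2057 — 3 in total.

3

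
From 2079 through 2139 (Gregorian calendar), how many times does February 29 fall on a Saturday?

Leap years in 2079–2139: 14 of them.
Feb 29 weekday advances by 5 (mod 7) from one leap year to the next four years later (or differs when a century non-leap intervenes).
Leap-day weekdays: 2080:Thu 2084:Tue 2088:Sun 2092:Fri 2096:Wed 2104:Fri 2108:Wed 2112:Mon 2116:Sat✓ 2120:Thu 2124:Tue 2128:Sun 2132:Fri 2136:Wed
Saturday: 2116 → 1.

1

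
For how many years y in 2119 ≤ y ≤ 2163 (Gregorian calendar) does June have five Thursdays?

13

June has 30 days; it has five Thursdays when Thursday falls among the first (month-length − 28) days — i.e. when June 1 is one of Thursday/Wednesday.
June 1 by year: 2119:Thu✓ 2120:Sat 2121:Sun 2122:Mon 2123:Tue 2124:Thu✓ 2125:Fri 2126:Sat 2127:Sun 2128:Tue 2129:Wed✓ 2130:Thu✓ 2131:Fri 2132:Sun 2133:Mon …(15 more)… 2149:Sun 2150:Mon 2151:Tue 2152:Thu✓ 2153:Fri 2154:Sat 2155:Sun 2156:Tue 2157:Wed✓ 2158:Thu✓ 2159:Fri 2160:Sun 2161:Mon 2162:Tue 2163:Wed✓
Years with five Thursdays: 2119, 2124, 2129, 2130, 2135, 2140, 2141, 2146, 2147, 2152, 2157, 2158, 2163 → 13.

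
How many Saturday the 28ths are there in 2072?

1

Check the 28th of each month of 2072: Jan 28: Thu, Feb 28: Sun, Mar 28: Mon, Apr 28: Thu, May 28: Sat, Jun 28: Tue, Jul 28: Thu, Aug 28: Sun, Sep 28: Wed, Oct 28: Fri, Nov 28: Mon, Dec 28: Wed.
Saturday occurs in May — 1 month.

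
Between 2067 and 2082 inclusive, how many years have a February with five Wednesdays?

February has 28 days (29 in leap years); it has five Wednesdays when Wednesday falls among the first (month-length − 28) days — i.e. when February 1 is Wednesday in a leap year (never in a common year).
February 1 by year: 2067:Tue 2068:Wed✓ 2069:Fri 2070:Sat 2071:Sun 2072:Mon 2073:Wed 2074:Thu 2075:Fri 2076:Sat 2077:Mon 2078:Tue 2079:Wed 2080:Thu 2081:Sat 2082:Sun
Years with five Wednesdays: 2068 → 1.

1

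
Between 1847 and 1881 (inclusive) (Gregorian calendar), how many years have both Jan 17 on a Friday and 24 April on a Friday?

Check each year's weekday for Jan 17 and 24 April:
  1847: Sun/Sat  1848: Mon/Mon  1849: Wed/Tue  1850: Thu/Wed  1851: Fri/Thu  1852: Sat/Sat  1853: Mon/Sun  1854: Tue/Mon  1855: Wed/Tue  1856: Thu/Thu  1857: Sat/Fri  1858: Sun/Sat  1859: Mon/Sun  1860: Tue/Tue  …(7 more)…  1868: Fri/Fri ✓  1869: Sun/Sat  1870: Mon/Sun  1871: Tue/Mon  1872: Wed/Wed  1873: Fri/Thu  1874: Sat/Fri  1875: Sun/Sat  1876: Mon/Mon  1877: Wed/Tue  1878: Thu/Wed  1879: Fri/Thu  1880: Sat/Sat  1881: Mon/Sun
Both conditions hold in: 1868 — 1.

1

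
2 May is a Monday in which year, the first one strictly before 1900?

From one year to the next, a fixed date's weekday advances by 1, or by 2 when a Feb 29 lies between the two dates.
1900: May 2 is Wednesday.
1899: Tuesday (−1)
1898: Monday (−1)
2 May falls on a Monday in 1898.

1898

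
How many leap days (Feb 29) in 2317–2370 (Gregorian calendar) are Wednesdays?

2

Leap years in 2317–2370: 13 of them.
Feb 29 weekday advances by 5 (mod 7) from one leap year to the next four years later (or differs when a century non-leap intervenes).
Leap-day weekdays: 2320:Sun 2324:Fri 2328:Wed✓ 2332:Mon 2336:Sat 2340:Thu 2344:Tue 2348:Sun 2352:Fri 2356:Wed✓ 2360:Mon 2364:Sat 2368:Thu
Wednesday: 2328, 2356 → 2.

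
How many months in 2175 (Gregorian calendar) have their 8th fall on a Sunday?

Check the 8th of each month of 2175: Jan 8: Sun, Feb 8: Wed, Mar 8: Wed, Apr 8: Sat, May 8: Mon, Jun 8: Thu, Jul 8: Sat, Aug 8: Tue, Sep 8: Fri, Oct 8: Sun, Nov 8: Wed, Dec 8: Fri.
Sunday occurs in January, October — 2 months.

2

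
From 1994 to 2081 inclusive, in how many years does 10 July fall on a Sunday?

Track 10 July's weekday year by year (advancing +1, or +2 across a Feb 29):
  1994: Sun ✓  1995: Mon (+1)  1996: Wed (+2)  1997: Thu (+1)  1998: Fri (+1)
  1999: Sat (+1)  2000: Mon (+2)  2001: Tue (+1)  2002: Wed (+1)  2003: Thu (+1)
  2004: Sat (+2)  2005: Sun (+1) ✓  2006: Mon (+1)  2007: Tue (+1)  … (60 more years) …
  2068: Tue (+2)  2069: Wed (+1)  2070: Thu (+1)  2071: Fri (+1)  2072: Sun (+2) ✓
  2073: Mon (+1)  2074: Tue (+1)  2075: Wed (+1)  2076: Fri (+2)  2077: Sat (+1)
  2078: Sun (+1) ✓  2079: Mon (+1)  2080: Wed (+2)  2081: Thu (+1)
Sunday years: 1994, 2005, 2011, 2016, 2022, 2033, 2039, 2044, 2050, 2061, 2067, 2072, 2078 — 13 in total.

13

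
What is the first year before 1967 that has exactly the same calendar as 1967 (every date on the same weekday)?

Two years share a calendar iff Jan 1 falls on the same weekday and both are leap or both are common. 1967: Jan 1 is Sunday, common year.
1966: Jan 1 Saturday, common
1965: Jan 1 Friday, common
1964: Jan 1 Wednesday, leap
1963: Jan 1 Tuesday, common
1962: Jan 1 Monday, common
1961: Jan 1 Sunday, common
1961 matches on both conditions.

1961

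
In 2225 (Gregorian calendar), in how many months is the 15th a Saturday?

2

Check the 15th of each month of 2225: Jan 15: Sat, Feb 15: Tue, Mar 15: Tue, Apr 15: Fri, May 15: Sun, Jun 15: Wed, Jul 15: Fri, Aug 15: Mon, Sep 15: Thu, Oct 15: Sat, Nov 15: Tue, Dec 15: Thu.
Saturday occurs in January, October — 2 months.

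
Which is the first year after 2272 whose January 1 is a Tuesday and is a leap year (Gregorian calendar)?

Jan 1 advances by 2 weekdays after a leap year and by 1 after a common year.
2272: Jan 1 is Monday (leap).
2273: Wednesday
2274: Thursday
2275: Friday
2276: Saturday (leap)
2277: Monday
2278: Tuesday
2279: Wednesday
2280: Thursday (leap)
2281: Saturday
2282: Sunday
2283: Monday
2284: Tuesday (leap)
2284 begins on a Tuesday and is a leap year.

2284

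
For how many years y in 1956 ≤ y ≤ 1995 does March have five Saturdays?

March has 31 days; it has five Saturdays when Saturday falls among the first (month-length − 28) days — i.e. when March 1 is one of Saturday/Friday/Thursday.
March 1 by year: 1956:Thu✓ 1957:Fri✓ 1958:Sat✓ 1959:Sun 1960:Tue 1961:Wed 1962:Thu✓ 1963:Fri✓ 1964:Sun 1965:Mon 1966:Tue 1967:Wed 1968:Fri✓ 1969:Sat✓ 1970:Sun …(10 more)… 1981:Sun 1982:Mon 1983:Tue 1984:Thu✓ 1985:Fri✓ 1986:Sat✓ 1987:Sun 1988:Tue 1989:Wed 1990:Thu✓ 1991:Fri✓ 1992:Sun 1993:Mon 1994:Tue 1995:Wed
Years with five Saturdays: 1956, 1957, 1958, 1962, 1963, 1968, 1969, 1973, 1974, 1975, 1979, 1980, 1984, 1985, 1986, 1990, 1991 → 17.

17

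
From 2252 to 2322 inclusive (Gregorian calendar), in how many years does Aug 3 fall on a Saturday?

Track Aug 3's weekday year by year (advancing +1, or +2 across a Feb 29):
  2252: Tue  2253: Wed (+1)  2254: Thu (+1)  2255: Fri (+1)  2256: Sun (+2)
  2257: Mon (+1)  2258: Tue (+1)  2259: Wed (+1)  2260: Fri (+2)  2261: Sat (+1) ✓
  2262: Sun (+1)  2263: Mon (+1)  2264: Wed (+2)  2265: Thu (+1)  … (43 more years) …
  2309: Tue (+1)  2310: Wed (+1)  2311: Thu (+1)  2312: Sat (+2) ✓  2313: Sun (+1)
  2314: Mon (+1)  2315: Tue (+1)  2316: Thu (+2)  2317: Fri (+1)  2318: Sat (+1) ✓
  2319: Sun (+1)  2320: Tue (+2)  2321: Wed (+1)  2322: Thu (+1)
Saturday years: 2261, 2267, 2272, 2278, 2289, 2295, 2301, 2307, 2312, 2318 — 10 in total.

10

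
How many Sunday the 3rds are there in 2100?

Check the 3rd of each month of 2100: Jan 3: Sun, Feb 3: Wed, Mar 3: Wed, Apr 3: Sat, May 3: Mon, Jun 3: Thu, Jul 3: Sat, Aug 3: Tue, Sep 3: Fri, Oct 3: Sun, Nov 3: Wed, Dec 3: Fri.
Sunday occurs in January, October — 2 months.

2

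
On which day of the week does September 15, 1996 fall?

Sunday

January 1, 1996 is a Monday.
September 15 is day 259 of the year, i.e. 258 days after Jan 1.
258 mod 7 = 6, so advance 6 weekdays from Monday: Sunday.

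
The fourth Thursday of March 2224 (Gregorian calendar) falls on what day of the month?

March 1, 2224 is a Monday, so the first Thursday is the 4th.
The fourth Thursday is 4 + 21 = 25.

25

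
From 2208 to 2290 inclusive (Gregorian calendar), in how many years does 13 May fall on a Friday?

12

Track 13 May's weekday year by year (advancing +1, or +2 across a Feb 29):
  2208: Fri ✓  2209: Sat (+1)  2210: Sun (+1)  2211: Mon (+1)  2212: Wed (+2)
  2213: Thu (+1)  2214: Fri (+1) ✓  2215: Sat (+1)  2216: Mon (+2)  2217: Tue (+1)
  2218: Wed (+1)  2219: Thu (+1)  2220: Sat (+2)  2221: Sun (+1)  … (55 more years) …
  2277: Sun (+1)  2278: Mon (+1)  2279: Tue (+1)  2280: Thu (+2)  2281: Fri (+1) ✓
  2282: Sat (+1)  2283: Sun (+1)  2284: Tue (+2)  2285: Wed (+1)  2286: Thu (+1)
  2287: Fri (+1) ✓  2288: Sun (+2)  2289: Mon (+1)  2290: Tue (+1)
Friday years: 2208, 2214, 2225, 2231, 2236, 2242, 2253, 2259, 2264, 2270, 2281, 2287 — 12 in total.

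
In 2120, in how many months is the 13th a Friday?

Check the 13th of each month of 2120: Jan 13: Sat, Feb 13: Tue, Mar 13: Wed, Apr 13: Sat, May 13: Mon, Jun 13: Thu, Jul 13: Sat, Aug 13: Tue, Sep 13: Fri, Oct 13: Sun, Nov 13: Wed, Dec 13: Fri.
Friday occurs in September, December — 2 months.

2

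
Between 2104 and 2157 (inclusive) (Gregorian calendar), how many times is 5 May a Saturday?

7

Track 5 May's weekday year by year (advancing +1, or +2 across a Feb 29):
  2104: Mon  2105: Tue (+1)  2106: Wed (+1)  2107: Thu (+1)  2108: Sat (+2) ✓
  2109: Sun (+1)  2110: Mon (+1)  2111: Tue (+1)  2112: Thu (+2)  2113: Fri (+1)
  2114: Sat (+1) ✓  2115: Sun (+1)  2116: Tue (+2)  2117: Wed (+1)  … (26 more years) …
  2144: Tue (+2)  2145: Wed (+1)  2146: Thu (+1)  2147: Fri (+1)  2148: Sun (+2)
  2149: Mon (+1)  2150: Tue (+1)  2151: Wed (+1)  2152: Fri (+2)  2153: Sat (+1) ✓
  2154: Sun (+1)  2155: Mon (+1)  2156: Wed (+2)  2157: Thu (+1)
Saturday years: 2108, 2114, 2125, 2131, 2136, 2142, 2153 — 7 in total.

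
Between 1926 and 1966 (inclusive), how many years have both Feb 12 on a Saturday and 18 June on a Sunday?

Check each year's weekday for Feb 12 and 18 June:
  1926: Fri/Fri  1927: Sat/Sat  1928: Sun/Mon  1929: Tue/Tue  1930: Wed/Wed  1931: Thu/Thu  1932: Fri/Sat  1933: Sun/Sun  1934: Mon/Mon  1935: Tue/Tue  1936: Wed/Thu  1937: Fri/Fri  1938: Sat/Sat  1939: Sun/Sun  …(13 more)…  1953: Thu/Thu  1954: Fri/Fri  1955: Sat/Sat  1956: Sun/Mon  1957: Tue/Tue  1958: Wed/Wed  1959: Thu/Thu  1960: Fri/Sat  1961: Sun/Sun  1962: Mon/Mon  1963: Tue/Tue  1964: Wed/Thu  1965: Fri/Fri  1966: Sat/Sat
Both conditions hold in: 1944 — 1.

1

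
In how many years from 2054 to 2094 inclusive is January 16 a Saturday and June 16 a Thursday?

Check each year's weekday for January 16 and June 16:
  2054: Fri/Tue  2055: Sat/Wed  2056: Sun/Fri  2057: Tue/Sat  2058: Wed/Sun  2059: Thu/Mon  2060: Fri/Wed  2061: Sun/Thu  2062: Mon/Fri  2063: Tue/Sat  2064: Wed/Mon  2065: Fri/Tue  2066: Sat/Wed  2067: Sun/Thu  …(13 more)…  2081: Thu/Mon  2082: Fri/Tue  2083: Sat/Wed  2084: Sun/Fri  2085: Tue/Sat  2086: Wed/Sun  2087: Thu/Mon  2088: Fri/Wed  2089: Sun/Thu  2090: Mon/Fri  2091: Tue/Sat  2092: Wed/Mon  2093: Fri/Tue  2094: Sat/Wed
Both conditions hold in: 2072 — 1.

1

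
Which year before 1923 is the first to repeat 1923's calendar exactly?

Two years share a calendar iff Jan 1 falls on the same weekday and both are leap or both are common. 1923: Jan 1 is Monday, common year.
1922: Jan 1 Sunday, common
1921: Jan 1 Saturday, common
1920: Jan 1 Thursday, leap
1919: Jan 1 Wednesday, common
1918: Jan 1 Tuesday, common
1917: Jan 1 Monday, common
1917 matches on both conditions.

1917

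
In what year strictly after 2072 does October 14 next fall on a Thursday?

From one year to the next, a fixed date's weekday advances by 1, or by 2 when a Feb 29 lies between the two dates.
2072: October 14 is Friday.
2073: Saturday (+1)
2074: Sunday (+1)
2075: Monday (+1)
2076: Wednesday (+2)
2077: Thursday (+1)
October 14 falls on a Thursday in 2077.

2077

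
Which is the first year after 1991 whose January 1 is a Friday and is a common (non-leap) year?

Jan 1 advances by 2 weekdays after a leap year and by 1 after a common year.
1991: Jan 1 is Tuesday.
1992: Wednesday (leap)
1993: Friday
1993 begins on a Friday and is a common year.

1993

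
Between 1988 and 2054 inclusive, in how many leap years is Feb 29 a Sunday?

2

Leap years in 1988–2054: 17 of them.
Feb 29 weekday advances by 5 (mod 7) from one leap year to the next four years later (or differs when a century non-leap intervenes).
Leap-day weekdays: 1988:Mon 1992:Sat 1996:Thu 2000:Tue 2004:Sun✓ 2008:Fri 2012:Wed 2016:Mon 2020:Sat 2024:Thu 2028:Tue 2032:Sun✓ 2036:Fri 2040:Wed 2044:Mon 2048:Sat 2052:Thu
Sunday: 2004, 2032 → 2.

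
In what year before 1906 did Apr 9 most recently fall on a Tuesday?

1901

From one year to the next, a fixed date's weekday advances by 1, or by 2 when a Feb 29 lies between the two dates.
1906: April 9 is Monday.
1905: Sunday (−1)
1904: Saturday (−1)
1903: Thursday (−2)
1902: Wednesday (−1)
1901: Tuesday (−1)
Apr 9 falls on a Tuesday in 1901.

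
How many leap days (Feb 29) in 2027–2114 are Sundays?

3

Leap years in 2027–2114: 21 of them.
Feb 29 weekday advances by 5 (mod 7) from one leap year to the next four years later (or differs when a century non-leap intervenes).
Leap-day weekdays: 2028:Tue 2032:Sun✓ 2036:Fri 2040:Wed 2044:Mon 2048:Sat 2052:Thu 2056:Tue 2060:Sun✓ 2064:Fri 2068:Wed 2072:Mon 2076:Sat 2080:Thu 2084:Tue 2088:Sun✓ 2092:Fri 2096:Wed 2104:Fri 2108:Wed 2112:Mon
Sunday: 2032, 2060, 2088 → 3.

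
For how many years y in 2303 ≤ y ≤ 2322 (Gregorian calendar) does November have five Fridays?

November has 30 days; it has five Fridays when Friday falls among the first (month-length − 28) days — i.e. when November 1 is one of Friday/Thursday.
November 1 by year: 2303:Sun 2304:Tue 2305:Wed 2306:Thu✓ 2307:Fri✓ 2308:Sun 2309:Mon 2310:Tue 2311:Wed 2312:Fri✓ 2313:Sat 2314:Sun 2315:Mon 2316:Wed 2317:Thu✓ 2318:Fri✓ 2319:Sat 2320:Mon 2321:Tue 2322:Wed
Years with five Fridays: 2306, 2307, 2312, 2317, 2318 → 5.

5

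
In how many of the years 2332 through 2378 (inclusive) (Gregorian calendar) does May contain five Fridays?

May has 31 days; it has five Fridays when Friday falls among the first (month-length − 28) days — i.e. when May 1 is one of Friday/Thursday/Wednesday.
May 1 by year: 2332:Sun 2333:Mon 2334:Tue 2335:Wed✓ 2336:Fri✓ 2337:Sat 2338:Sun 2339:Mon 2340:Wed✓ 2341:Thu✓ 2342:Fri✓ 2343:Sat 2344:Mon 2345:Tue 2346:Wed✓ …(17 more)… 2364:Fri✓ 2365:Sat 2366:Sun 2367:Mon 2368:Wed✓ 2369:Thu✓ 2370:Fri✓ 2371:Sat 2372:Mon 2373:Tue 2374:Wed✓ 2375:Thu✓ 2376:Sat 2377:Sun 2378:Mon
Years with five Fridays: 2335, 2336, 2340, 2341, 2342, 2346, 2347, 2352, 2353, 2357, 2358, 2359, 2363, 2364, 2368, 2369, 2370, 2374, 2375 → 19.

19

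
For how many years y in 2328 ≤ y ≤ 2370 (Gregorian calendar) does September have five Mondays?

September has 30 days; it has five Mondays when Monday falls among the first (month-length − 28) days — i.e. when September 1 is one of Monday/Sunday.
September 1 by year: 2328:Sat 2329:Sun✓ 2330:Mon✓ 2331:Tue 2332:Thu 2333:Fri 2334:Sat 2335:Sun✓ 2336:Tue 2337:Wed 2338:Thu 2339:Fri 2340:Sun✓ 2341:Mon✓ 2342:Tue …(13 more)… 2356:Sat 2357:Sun✓ 2358:Mon✓ 2359:Tue 2360:Thu 2361:Fri 2362:Sat 2363:Sun✓ 2364:Tue 2365:Wed 2366:Thu 2367:Fri 2368:Sun✓ 2369:Mon✓ 2370:Tue
Years with five Mondays: 2329, 2330, 2335, 2340, 2341, 2346, 2347, 2352, 2357, 2358, 2363, 2368, 2369 → 13.

13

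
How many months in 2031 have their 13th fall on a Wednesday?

Check the 13th of each month of 2031: Jan 13: Mon, Feb 13: Thu, Mar 13: Thu, Apr 13: Sun, May 13: Tue, Jun 13: Fri, Jul 13: Sun, Aug 13: Wed, Sep 13: Sat, Oct 13: Mon, Nov 13: Thu, Dec 13: Sat.
Wednesday occurs in August — 1 month.

1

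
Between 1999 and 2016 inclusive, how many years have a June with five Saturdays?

5

June has 30 days; it has five Saturdays when Saturday falls among the first (month-length − 28) days — i.e. when June 1 is one of Saturday/Friday.
June 1 by year: 1999:Tue 2000:Thu 2001:Fri✓ 2002:Sat✓ 2003:Sun 2004:Tue 2005:Wed 2006:Thu 2007:Fri✓ 2008:Sun 2009:Mon 2010:Tue 2011:Wed 2012:Fri✓ 2013:Sat✓ 2014:Sun 2015:Mon 2016:Wed
Years with five Saturdays: 2001, 2002, 2007, 2012, 2013 → 5.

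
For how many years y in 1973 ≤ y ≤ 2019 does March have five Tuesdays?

19

March has 31 days; it has five Tuesdays when Tuesday falls among the first (month-length − 28) days — i.e. when March 1 is one of Tuesday/Monday/Sunday.
March 1 by year: 1973:Thu 1974:Fri 1975:Sat 1976:Mon✓ 1977:Tue✓ 1978:Wed 1979:Thu 1980:Sat 1981:Sun✓ 1982:Mon✓ 1983:Tue✓ 1984:Thu 1985:Fri 1986:Sat 1987:Sun✓ …(17 more)… 2005:Tue✓ 2006:Wed 2007:Thu 2008:Sat 2009:Sun✓ 2010:Mon✓ 2011:Tue✓ 2012:Thu 2013:Fri 2014:Sat 2015:Sun✓ 2016:Tue✓ 2017:Wed 2018:Thu 2019:Fri
Years with five Tuesdays: 1976, 1977, 1981, 1982, 1983, 1987, 1988, 1992, 1993, 1994, 1998, 1999, 2004, 2005, 2009, 2010, 2011, 2015, 2016 → 19.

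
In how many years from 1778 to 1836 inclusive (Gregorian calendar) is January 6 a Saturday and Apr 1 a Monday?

1

Check each year's weekday for January 6 and Apr 1:
  1778: Tue/Wed  1779: Wed/Thu  1780: Thu/Sat  1781: Sat/Sun  1782: Sun/Mon  1783: Mon/Tue  1784: Tue/Thu  1785: Thu/Fri  1786: Fri/Sat  1787: Sat/Sun  1788: Sun/Tue  1789: Tue/Wed  1790: Wed/Thu  1791: Thu/Fri  …(31 more)…  1823: Mon/Tue  1824: Tue/Thu  1825: Thu/Fri  1826: Fri/Sat  1827: Sat/Sun  1828: Sun/Tue  1829: Tue/Wed  1830: Wed/Thu  1831: Thu/Fri  1832: Fri/Sun  1833: Sun/Mon  1834: Mon/Tue  1835: Tue/Wed  1836: Wed/Fri
Both conditions hold in: 1816 — 1.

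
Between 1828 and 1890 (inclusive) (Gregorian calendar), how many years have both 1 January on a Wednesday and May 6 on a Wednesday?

2

Check each year's weekday for 1 January and May 6:
  1828: Tue/Tue  1829: Thu/Wed  1830: Fri/Thu  1831: Sat/Fri  1832: Sun/Sun  1833: Tue/Mon  1834: Wed/Tue  1835: Thu/Wed  1836: Fri/Fri  1837: Sun/Sat  1838: Mon/Sun  1839: Tue/Mon  1840: Wed/Wed ✓  1841: Fri/Thu  …(35 more)…  1877: Mon/Sun  1878: Tue/Mon  1879: Wed/Tue  1880: Thu/Thu  1881: Sat/Fri  1882: Sun/Sat  1883: Mon/Sun  1884: Tue/Tue  1885: Thu/Wed  1886: Fri/Thu  1887: Sat/Fri  1888: Sun/Sun  1889: Tue/Mon  1890: Wed/Tue
Both conditions hold in: 1840, 1868 — 2.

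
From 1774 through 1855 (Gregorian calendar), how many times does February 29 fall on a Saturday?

Leap years in 1774–1855: 19 of them.
Feb 29 weekday advances by 5 (mod 7) from one leap year to the next four years later (or differs when a century non-leap intervenes).
Leap-day weekdays: 1776:Thu 1780:Tue 1784:Sun 1788:Fri 1792:Wed 1796:Mon 1804:Wed 1808:Mon 1812:Sat✓ 1816:Thu 1820:Tue 1824:Sun 1828:Fri 1832:Wed 1836:Mon 1840:Sat✓ 1844:Thu 1848:Tue 1852:Sun
Saturday: 1812, 1840 → 2.

2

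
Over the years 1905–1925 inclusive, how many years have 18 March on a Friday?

Track 18 March's weekday year by year (advancing +1, or +2 across a Feb 29):
  1905: Sat  1906: Sun (+1)  1907: Mon (+1)  1908: Wed (+2)  1909: Thu (+1)
  1910: Fri (+1) ✓  1911: Sat (+1)  1912: Mon (+2)  1913: Tue (+1)  1914: Wed (+1)
  1915: Thu (+1)  1916: Sat (+2)  1917: Sun (+1)  1918: Mon (+1)  1919: Tue (+1)
  1920: Thu (+2)  1921: Fri (+1) ✓  1922: Sat (+1)  1923: Sun (+1)  1924: Tue (+2)
  1925: Wed (+1)
Friday years: 1910, 1921 — 2 in total.

2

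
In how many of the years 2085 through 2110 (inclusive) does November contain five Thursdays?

November has 30 days; it has five Thursdays when Thursday falls among the first (month-length − 28) days — i.e. when November 1 is one of Thursday/Wednesday.
November 1 by year: 2085:Thu✓ 2086:Fri 2087:Sat 2088:Mon 2089:Tue 2090:Wed✓ 2091:Thu✓ 2092:Sat 2093:Sun 2094:Mon 2095:Tue 2096:Thu✓ 2097:Fri 2098:Sat 2099:Sun 2100:Mon 2101:Tue 2102:Wed✓ 2103:Thu✓ 2104:Sat 2105:Sun 2106:Mon 2107:Tue 2108:Thu✓ 2109:Fri 2110:Sat
Years with five Thursdays: 2085, 2090, 2091, 2096, 2102, 2103, 2108 → 7.

7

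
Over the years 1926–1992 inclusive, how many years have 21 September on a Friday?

Track 21 September's weekday year by year (advancing +1, or +2 across a Feb 29):
  1926: Tue  1927: Wed (+1)  1928: Fri (+2) ✓  1929: Sat (+1)  1930: Sun (+1)
  1931: Mon (+1)  1932: Wed (+2)  1933: Thu (+1)  1934: Fri (+1) ✓  1935: Sat (+1)
  1936: Mon (+2)  1937: Tue (+1)  1938: Wed (+1)  1939: Thu (+1)  … (39 more years) …
  1979: Fri (+1) ✓  1980: Sun (+2)  1981: Mon (+1)  1982: Tue (+1)  1983: Wed (+1)
  1984: Fri (+2) ✓  1985: Sat (+1)  1986: Sun (+1)  1987: Mon (+1)  1988: Wed (+2)
  1989: Thu (+1)  1990: Fri (+1) ✓  1991: Sat (+1)  1992: Mon (+2)
Friday years: 1928, 1934, 1945, 1951, 1956, 1962, 1973, 1979, 1984, 1990 — 10 in total.

10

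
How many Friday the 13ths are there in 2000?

1

Check the 13th of each month of 2000: Jan 13: Thu, Feb 13: Sun, Mar 13: Mon, Apr 13: Thu, May 13: Sat, Jun 13: Tue, Jul 13: Thu, Aug 13: Sun, Sep 13: Wed, Oct 13: Fri, Nov 13: Mon, Dec 13: Wed.
Friday occurs in October — 1 month.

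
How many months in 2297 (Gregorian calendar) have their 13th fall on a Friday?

1

Check the 13th of each month of 2297: Jan 13: Wed, Feb 13: Sat, Mar 13: Sat, Apr 13: Tue, May 13: Thu, Jun 13: Sun, Jul 13: Tue, Aug 13: Fri, Sep 13: Mon, Oct 13: Wed, Nov 13: Sat, Dec 13: Mon.
Friday occurs in August — 1 month.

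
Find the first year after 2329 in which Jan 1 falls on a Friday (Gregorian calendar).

2332

Jan 1 advances by 2 weekdays after a leap year and by 1 after a common year.
2329: Jan 1 is Tuesday.
2330: Wednesday
2331: Thursday
2332: Friday (leap)
2332 begins on a Friday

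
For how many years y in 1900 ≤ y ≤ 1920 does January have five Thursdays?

10

January has 31 days; it has five Thursdays when Thursday falls among the first (month-length − 28) days — i.e. when January 1 is one of Thursday/Wednesday/Tuesday.
January 1 by year: 1900:Mon 1901:Tue✓ 1902:Wed✓ 1903:Thu✓ 1904:Fri 1905:Sun 1906:Mon 1907:Tue✓ 1908:Wed✓ 1909:Fri 1910:Sat 1911:Sun 1912:Mon 1913:Wed✓ 1914:Thu✓ 1915:Fri 1916:Sat 1917:Mon 1918:Tue✓ 1919:Wed✓ 1920:Thu✓
Years with five Thursdays: 1901, 1902, 1903, 1907, 1908, 1913, 1914, 1918, 1919, 1920 → 10.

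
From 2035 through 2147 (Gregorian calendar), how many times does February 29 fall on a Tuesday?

Leap years in 2035–2147: 27 of them.
Feb 29 weekday advances by 5 (mod 7) from one leap year to the next four years later (or differs when a century non-leap intervenes).
Leap-day weekdays: 2036:Fri 2040:Wed 2044:Mon 2048:Sat 2052:Thu 2056:Tue✓ 2060:Sun 2064:Fri 2068:Wed 2072:Mon 2076:Sat 2080:Thu 2084:Tue✓ 2088:Sun 2092:Fri 2096:Wed 2104:Fri 2108:Wed 2112:Mon 2116:Sat 2120:Thu 2124:Tue✓ 2128:Sun 2132:Fri 2136:Wed 2140:Mon 2144:Sat
Tuesday: 2056, 2084, 2124 → 3.

3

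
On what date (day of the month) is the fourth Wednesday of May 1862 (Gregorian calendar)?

May 1, 1862 is a Thursday, so the first Wednesday is the 7th.
The fourth Wednesday is 7 + 21 = 28.

28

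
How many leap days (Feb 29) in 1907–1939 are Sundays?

Leap years in 1907–1939: 8 of them.
Feb 29 weekday advances by 5 (mod 7) from one leap year to the next four years later (or differs when a century non-leap intervenes).
Leap-day weekdays: 1908:Sat 1912:Thu 1916:Tue 1920:Sun✓ 1924:Fri 1928:Wed 1932:Mon 1936:Sat
Sunday: 1920 → 1.

1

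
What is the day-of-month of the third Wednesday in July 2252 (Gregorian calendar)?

July 1, 2252 is a Thursday, so the first Wednesday is the 7th.
The third Wednesday is 7 + 14 = 21.

21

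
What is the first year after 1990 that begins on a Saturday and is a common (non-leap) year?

Jan 1 advances by 2 weekdays after a leap year and by 1 after a common year.
1990: Jan 1 is Monday.
1991: Tuesday
1992: Wednesday (leap)
1993: Friday
1994: Saturday
1994 begins on a Saturday and is a common year.

1994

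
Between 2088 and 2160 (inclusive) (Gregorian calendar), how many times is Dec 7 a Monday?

Track Dec 7's weekday year by year (advancing +1, or +2 across a Feb 29):
  2088: Tue  2089: Wed (+1)  2090: Thu (+1)  2091: Fri (+1)  2092: Sun (+2)
  2093: Mon (+1) ✓  2094: Tue (+1)  2095: Wed (+1)  2096: Fri (+2)  2097: Sat (+1)
  2098: Sun (+1)  2099: Mon (+1) ✓  2100: Tue (+1)  2101: Wed (+1)  … (45 more years) …
  2147: Thu (+1)  2148: Sat (+2)  2149: Sun (+1)  2150: Mon (+1) ✓  2151: Tue (+1)
  2152: Thu (+2)  2153: Fri (+1)  2154: Sat (+1)  2155: Sun (+1)  2156: Tue (+2)
  2157: Wed (+1)  2158: Thu (+1)  2159: Fri (+1)  2160: Sun (+2)
Monday years: 2093, 2099, 2105, 2111, 2116, 2122, 2133, 2139, 2144, 2150 — 10 in total.

10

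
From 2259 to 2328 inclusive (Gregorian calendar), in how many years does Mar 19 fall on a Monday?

Track Mar 19's weekday year by year (advancing +1, or +2 across a Feb 29):
  2259: Sat  2260: Mon (+2) ✓  2261: Tue (+1)  2262: Wed (+1)  2263: Thu (+1)
  2264: Sat (+2)  2265: Sun (+1)  2266: Mon (+1) ✓  2267: Tue (+1)  2268: Thu (+2)
  2269: Fri (+1)  2270: Sat (+1)  2271: Sun (+1)  2272: Tue (+2)  … (42 more years) …
  2315: Fri (+1)  2316: Sun (+2)  2317: Mon (+1) ✓  2318: Tue (+1)  2319: Wed (+1)
  2320: Fri (+2)  2321: Sat (+1)  2322: Sun (+1)  2323: Mon (+1) ✓  2324: Wed (+2)
  2325: Thu (+1)  2326: Fri (+1)  2327: Sat (+1)  2328: Mon (+2) ✓
Monday years: 2260, 2266, 2277, 2283, 2288, 2294, 2300, 2306, 2317, 2323, 2328 — 11 in total.

11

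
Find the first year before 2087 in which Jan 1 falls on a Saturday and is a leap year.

Jan 1 advances by 2 weekdays after a leap year and by 1 after a common year.
2087: Jan 1 is Wednesday.
2086: Tuesday
2085: Monday
2084: Saturday (leap)
2084 begins on a Saturday and is a leap year.

2084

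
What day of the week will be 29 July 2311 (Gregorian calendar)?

January 1, 2311 is a Sunday.
July 29 is day 210 of the year, i.e. 209 days after Jan 1.
209 mod 7 = 6, so advance 6 weekdays from Sunday: Saturday.

Saturday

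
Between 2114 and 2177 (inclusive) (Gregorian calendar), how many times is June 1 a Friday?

9

Track June 1's weekday year by year (advancing +1, or +2 across a Feb 29):
  2114: Fri ✓  2115: Sat (+1)  2116: Mon (+2)  2117: Tue (+1)  2118: Wed (+1)
  2119: Thu (+1)  2120: Sat (+2)  2121: Sun (+1)  2122: Mon (+1)  2123: Tue (+1)
  2124: Thu (+2)  2125: Fri (+1) ✓  2126: Sat (+1)  2127: Sun (+1)  … (36 more years) …
  2164: Fri (+2) ✓  2165: Sat (+1)  2166: Sun (+1)  2167: Mon (+1)  2168: Wed (+2)
  2169: Thu (+1)  2170: Fri (+1) ✓  2171: Sat (+1)  2172: Mon (+2)  2173: Tue (+1)
  2174: Wed (+1)  2175: Thu (+1)  2176: Sat (+2)  2177: Sun (+1)
Friday years: 2114, 2125, 2131, 2136, 2142, 2153, 2159, 2164, 2170 — 9 in total.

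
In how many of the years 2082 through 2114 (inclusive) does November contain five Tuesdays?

November has 30 days; it has five Tuesdays when Tuesday falls among the first (month-length − 28) days — i.e. when November 1 is one of Tuesday/Monday.
November 1 by year: 2082:Sun 2083:Mon✓ 2084:Wed 2085:Thu 2086:Fri 2087:Sat 2088:Mon✓ 2089:Tue✓ 2090:Wed 2091:Thu 2092:Sat 2093:Sun 2094:Mon✓ 2095:Tue✓ 2096:Thu …(3 more)… 2100:Mon✓ 2101:Tue✓ 2102:Wed 2103:Thu 2104:Sat 2105:Sun 2106:Mon✓ 2107:Tue✓ 2108:Thu 2109:Fri 2110:Sat 2111:Sun 2112:Tue✓ 2113:Wed 2114:Thu
Years with five Tuesdays: 2083, 2088, 2089, 2094, 2095, 2100, 2101, 2106, 2107, 2112 → 10.

10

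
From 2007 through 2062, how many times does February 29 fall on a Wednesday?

2

Leap years in 2007–2062: 14 of them.
Feb 29 weekday advances by 5 (mod 7) from one leap year to the next four years later (or differs when a century non-leap intervenes).
Leap-day weekdays: 2008:Fri 2012:Wed✓ 2016:Mon 2020:Sat 2024:Thu 2028:Tue 2032:Sun 2036:Fri 2040:Wed✓ 2044:Mon 2048:Sat 2052:Thu 2056:Tue 2060:Sun
Wednesday: 2012, 2040 → 2.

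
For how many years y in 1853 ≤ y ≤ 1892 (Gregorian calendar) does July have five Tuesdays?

July has 31 days; it has five Tuesdays when Tuesday falls among the first (month-length − 28) days — i.e. when July 1 is one of Tuesday/Monday/Sunday.
July 1 by year: 1853:Fri 1854:Sat 1855:Sun✓ 1856:Tue✓ 1857:Wed 1858:Thu 1859:Fri 1860:Sun✓ 1861:Mon✓ 1862:Tue✓ 1863:Wed 1864:Fri 1865:Sat 1866:Sun✓ 1867:Mon✓ …(10 more)… 1878:Mon✓ 1879:Tue✓ 1880:Thu 1881:Fri 1882:Sat 1883:Sun✓ 1884:Tue✓ 1885:Wed 1886:Thu 1887:Fri 1888:Sun✓ 1889:Mon✓ 1890:Tue✓ 1891:Wed 1892:Fri
Years with five Tuesdays: 1855, 1856, 1860, 1861, 1862, 1866, 1867, 1872, 1873, 1877, 1878, 1879, 1883, 1884, 1888, 1889, 1890 → 17.

17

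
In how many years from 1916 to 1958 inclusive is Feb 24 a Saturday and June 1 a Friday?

5

Check each year's weekday for Feb 24 and June 1:
  1916: Thu/Thu  1917: Sat/Fri ✓  1918: Sun/Sat  1919: Mon/Sun  1920: Tue/Tue  1921: Thu/Wed  1922: Fri/Thu  1923: Sat/Fri ✓  1924: Sun/Sun  1925: Tue/Mon  1926: Wed/Tue  1927: Thu/Wed  1928: Fri/Fri  1929: Sun/Sat  …(15 more)…  1945: Sat/Fri ✓  1946: Sun/Sat  1947: Mon/Sun  1948: Tue/Tue  1949: Thu/Wed  1950: Fri/Thu  1951: Sat/Fri ✓  1952: Sun/Sun  1953: Tue/Mon  1954: Wed/Tue  1955: Thu/Wed  1956: Fri/Fri  1957: Sun/Sat  1958: Mon/Sun
Both conditions hold in: 1917, 1923, 1934, 1945, 1951 — 5.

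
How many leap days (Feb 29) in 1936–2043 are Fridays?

Leap years in 1936–2043: 27 of them.
Feb 29 weekday advances by 5 (mod 7) from one leap year to the next four years later (or differs when a century non-leap intervenes).
Leap-day weekdays: 1936:Sat 1940:Thu 1944:Tue 1948:Sun 1952:Fri✓ 1956:Wed 1960:Mon 1964:Sat 1968:Thu 1972:Tue 1976:Sun 1980:Fri✓ 1984:Wed 1988:Mon 1992:Sat 1996:Thu 2000:Tue 2004:Sun 2008:Fri✓ 2012:Wed 2016:Mon 2020:Sat 2024:Thu 2028:Tue 2032:Sun 2036:Fri✓ 2040:Wed
Friday: 1952, 1980, 2008, 2036 → 4.

4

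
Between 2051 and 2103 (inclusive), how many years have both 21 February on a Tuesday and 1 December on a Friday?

6

Check each year's weekday for 21 February and 1 December:
  2051: Tue/Fri ✓  2052: Wed/Sun  2053: Fri/Mon  2054: Sat/Tue  2055: Sun/Wed  2056: Mon/Fri  2057: Wed/Sat  2058: Thu/Sun  2059: Fri/Mon  2060: Sat/Wed  2061: Mon/Thu  2062: Tue/Fri ✓  2063: Wed/Sat  2064: Thu/Mon  …(25 more)…  2090: Tue/Fri ✓  2091: Wed/Sat  2092: Thu/Mon  2093: Sat/Tue  2094: Sun/Wed  2095: Mon/Thu  2096: Tue/Sat  2097: Thu/Sun  2098: Fri/Mon  2099: Sat/Tue  2100: Sun/Wed  2101: Mon/Thu  2102: Tue/Fri ✓  2103: Wed/Sat
Both conditions hold in: 2051, 2062, 2073, 2079, 2090, 2102 — 6.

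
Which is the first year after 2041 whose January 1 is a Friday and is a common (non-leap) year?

2049

Jan 1 advances by 2 weekdays after a leap year and by 1 after a common year.
2041: Jan 1 is Tuesday.
2042: Wednesday
2043: Thursday
2044: Friday (leap)
2045: Sunday
2046: Monday
2047: Tuesday
2048: Wednesday (leap)
2049: Friday
2049 begins on a Friday and is a common year.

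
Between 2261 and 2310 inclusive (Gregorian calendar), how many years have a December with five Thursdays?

22

December has 31 days; it has five Thursdays when Thursday falls among the first (month-length − 28) days — i.e. when December 1 is one of Thursday/Wednesday/Tuesday.
December 1 by year: 2261:Sun 2262:Mon 2263:Tue✓ 2264:Thu✓ 2265:Fri 2266:Sat 2267:Sun 2268:Tue✓ 2269:Wed✓ 2270:Thu✓ 2271:Fri 2272:Sun 2273:Mon 2274:Tue✓ 2275:Wed✓ …(20 more)… 2296:Tue✓ 2297:Wed✓ 2298:Thu✓ 2299:Fri 2300:Sat 2301:Sun 2302:Mon 2303:Tue✓ 2304:Thu✓ 2305:Fri 2306:Sat 2307:Sun 2308:Tue✓ 2309:Wed✓ 2310:Thu✓
Years with five Thursdays: 2263, 2264, 2268, 2269, 2270, 2274, 2275, 2280, 2281, 2285, 2286, 2287, 2291, 2292, 2296, 2297, 2298, 2303, 2304, 2308, 2309, 2310 → 22.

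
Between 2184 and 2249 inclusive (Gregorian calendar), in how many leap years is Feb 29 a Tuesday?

Leap years in 2184–2249: 16 of them.
Feb 29 weekday advances by 5 (mod 7) from one leap year to the next four years later (or differs when a century non-leap intervenes).
Leap-day weekdays: 2184:Sun 2188:Fri 2192:Wed 2196:Mon 2204:Wed 2208:Mon 2212:Sat 2216:Thu 2220:Tue✓ 2224:Sun 2228:Fri 2232:Wed 2236:Mon 2240:Sat 2244:Thu 2248:Tue✓
Tuesday: 2220, 2248 → 2.

2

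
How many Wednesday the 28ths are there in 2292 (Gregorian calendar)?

2

Check the 28th of each month of 2292: Jan 28: Thu, Feb 28: Sun, Mar 28: Mon, Apr 28: Thu, May 28: Sat, Jun 28: Tue, Jul 28: Thu, Aug 28: Sun, Sep 28: Wed, Oct 28: Fri, Nov 28: Mon, Dec 28: Wed.
Wednesday occurs in September, December — 2 months.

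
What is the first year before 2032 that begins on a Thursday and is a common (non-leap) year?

Jan 1 advances by 2 weekdays after a leap year and by 1 after a common year.
2032: Jan 1 is Thursday (leap).
2031: Wednesday
2030: Tuesday
2029: Monday
2028: Saturday (leap)
2027: Friday
2026: Thursday
2026 begins on a Thursday and is a common year.

2026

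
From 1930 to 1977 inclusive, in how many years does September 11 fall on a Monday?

7

Track September 11's weekday year by year (advancing +1, or +2 across a Feb 29):
  1930: Thu  1931: Fri (+1)  1932: Sun (+2)  1933: Mon (+1) ✓  1934: Tue (+1)
  1935: Wed (+1)  1936: Fri (+2)  1937: Sat (+1)  1938: Sun (+1)  1939: Mon (+1) ✓
  1940: Wed (+2)  1941: Thu (+1)  1942: Fri (+1)  1943: Sat (+1)  … (20 more years) …
  1964: Fri (+2)  1965: Sat (+1)  1966: Sun (+1)  1967: Mon (+1) ✓  1968: Wed (+2)
  1969: Thu (+1)  1970: Fri (+1)  1971: Sat (+1)  1972: Mon (+2) ✓  1973: Tue (+1)
  1974: Wed (+1)  1975: Thu (+1)  1976: Sat (+2)  1977: Sun (+1)
Monday years: 1933, 1939, 1944, 1950, 1961, 1967, 1972 — 7 in total.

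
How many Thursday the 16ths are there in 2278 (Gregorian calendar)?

1

Check the 16th of each month of 2278: Jan 16: Wed, Feb 16: Sat, Mar 16: Sat, Apr 16: Tue, May 16: Thu, Jun 16: Sun, Jul 16: Tue, Aug 16: Fri, Sep 16: Mon, Oct 16: Wed, Nov 16: Sat, Dec 16: Mon.
Thursday occurs in May — 1 month.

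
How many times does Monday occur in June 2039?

4

June 2039 has 30 days and begins on Wednesday.
The first Monday is June 6.
Mondays fall on 6, 13, 20, 27 — that's 4.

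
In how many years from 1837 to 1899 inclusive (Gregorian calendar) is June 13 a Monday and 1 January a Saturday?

7

Check each year's weekday for June 13 and 1 January:
  1837: Tue/Sun  1838: Wed/Mon  1839: Thu/Tue  1840: Sat/Wed  1841: Sun/Fri  1842: Mon/Sat ✓  1843: Tue/Sun  1844: Thu/Mon  1845: Fri/Wed  1846: Sat/Thu  1847: Sun/Fri  1848: Tue/Sat  1849: Wed/Mon  1850: Thu/Tue  …(35 more)…  1886: Sun/Fri  1887: Mon/Sat ✓  1888: Wed/Sun  1889: Thu/Tue  1890: Fri/Wed  1891: Sat/Thu  1892: Mon/Fri  1893: Tue/Sun  1894: Wed/Mon  1895: Thu/Tue  1896: Sat/Wed  1897: Sun/Fri  1898: Mon/Sat ✓  1899: Tue/Sun
Both conditions hold in: 1842, 1853, 1859, 1870, 1881, 1887, 1898 — 7.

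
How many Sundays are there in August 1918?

August 1918 has 31 days and begins on Thursday.
The first Sunday is August 4.
Sundays fall on 4, 11, 18, 25 — that's 4.

4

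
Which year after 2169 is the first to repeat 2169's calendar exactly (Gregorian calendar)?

Two years share a calendar iff Jan 1 falls on the same weekday and both are leap or both are common. 2169: Jan 1 is Sunday, common year.
2170: Jan 1 Monday, common
2171: Jan 1 Tuesday, common
2172: Jan 1 Wednesday, leap
2173: Jan 1 Friday, common
2174: Jan 1 Saturday, common
2175: Jan 1 Sunday, common
2175 matches on both conditions.

2175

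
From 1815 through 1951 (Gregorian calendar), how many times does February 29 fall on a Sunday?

5

Leap years in 1815–1951: 33 of them.
Feb 29 weekday advances by 5 (mod 7) from one leap year to the next four years later (or differs when a century non-leap intervenes).
Leap-day weekdays: 1816:Thu 1820:Tue 1824:Sun✓ 1828:Fri 1832:Wed 1836:Mon 1840:Sat 1844:Thu 1848:Tue 1852:Sun✓ 1856:Fri 1860:Wed 1864:Mon …(7 more)… 1896:Sat 1904:Mon 1908:Sat 1912:Thu 1916:Tue 1920:Sun✓ 1924:Fri 1928:Wed 1932:Mon 1936:Sat 1940:Thu 1944:Tue 1948:Sun✓
Sunday: 1824, 1852, 1880, 1920, 1948 → 5.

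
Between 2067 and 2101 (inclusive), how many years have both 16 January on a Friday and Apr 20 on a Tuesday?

1

Check each year's weekday for 16 January and Apr 20:
  2067: Sun/Wed  2068: Mon/Fri  2069: Wed/Sat  2070: Thu/Sun  2071: Fri/Mon  2072: Sat/Wed  2073: Mon/Thu  2074: Tue/Fri  2075: Wed/Sat  2076: Thu/Mon  2077: Sat/Tue  2078: Sun/Wed  2079: Mon/Thu  2080: Tue/Sat  …(7 more)…  2088: Fri/Tue ✓  2089: Sun/Wed  2090: Mon/Thu  2091: Tue/Fri  2092: Wed/Sun  2093: Fri/Mon  2094: Sat/Tue  2095: Sun/Wed  2096: Mon/Fri  2097: Wed/Sat  2098: Thu/Sun  2099: Fri/Mon  2100: Sat/Tue  2101: Sun/Wed
Both conditions hold in: 2088 — 1.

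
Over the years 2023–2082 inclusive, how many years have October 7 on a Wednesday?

Track October 7's weekday year by year (advancing +1, or +2 across a Feb 29):
  2023: Sat  2024: Mon (+2)  2025: Tue (+1)  2026: Wed (+1) ✓  2027: Thu (+1)
  2028: Sat (+2)  2029: Sun (+1)  2030: Mon (+1)  2031: Tue (+1)  2032: Thu (+2)
  2033: Fri (+1)  2034: Sat (+1)  2035: Sun (+1)  2036: Tue (+2)  … (32 more years) …
  2069: Mon (+1)  2070: Tue (+1)  2071: Wed (+1) ✓  2072: Fri (+2)  2073: Sat (+1)
  2074: Sun (+1)  2075: Mon (+1)  2076: Wed (+2) ✓  2077: Thu (+1)  2078: Fri (+1)
  2079: Sat (+1)  2080: Mon (+2)  2081: Tue (+1)  2082: Wed (+1) ✓
Wednesday years: 2026, 2037, 2043, 2048, 2054, 2065, 2071, 2076, 2082 — 9 in total.

9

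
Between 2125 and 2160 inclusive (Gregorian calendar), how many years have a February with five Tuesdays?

February has 28 days (29 in leap years); it has five Tuesdays when Tuesday falls among the first (month-length − 28) days — i.e. when February 1 is Tuesday in a leap year (never in a common year).
February 1 by year: 2125:Thu 2126:Fri 2127:Sat 2128:Sun 2129:Tue 2130:Wed 2131:Thu 2132:Fri 2133:Sun 2134:Mon 2135:Tue 2136:Wed 2137:Fri 2138:Sat 2139:Sun …(6 more)… 2146:Tue 2147:Wed 2148:Thu 2149:Sat 2150:Sun 2151:Mon 2152:Tue✓ 2153:Thu 2154:Fri 2155:Sat 2156:Sun 2157:Tue 2158:Wed 2159:Thu 2160:Fri
Years with five Tuesdays: 2152 → 1.

1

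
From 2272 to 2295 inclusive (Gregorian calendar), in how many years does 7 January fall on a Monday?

4

Track 7 January's weekday year by year (advancing +1, or +2 across a Feb 29):
  2272: Sun  2273: Tue (+2)  2274: Wed (+1)  2275: Thu (+1)  2276: Fri (+1)
  2277: Sun (+2)  2278: Mon (+1) ✓  2279: Tue (+1)  2280: Wed (+1)  2281: Fri (+2)
  2282: Sat (+1)  2283: Sun (+1)  2284: Mon (+1) ✓  2285: Wed (+2)  2286: Thu (+1)
  2287: Fri (+1)  2288: Sat (+1)  2289: Mon (+2) ✓  2290: Tue (+1)  2291: Wed (+1)
  2292: Thu (+1)  2293: Sat (+2)  2294: Sun (+1)  2295: Mon (+1) ✓
Monday years: 2278, 2284, 2289, 2295 — 4 in total.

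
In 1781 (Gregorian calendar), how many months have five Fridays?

4

A month of length L has five Fridays iff its first Friday is on day ≤ L−28 (so day 1–3 in a 31-day month, 1–2 in a 30-day month, day 1 in a leap February).
Checking each month of 1781: Jan starts Mon (31d); Feb starts Thu (28d); Mar starts Thu (31d) ✓; Apr starts Sun (30d); May starts Tue (31d); Jun starts Fri (30d) ✓; Jul starts Sun (31d); Aug starts Wed (31d) ✓; Sep starts Sat (30d); Oct starts Mon (31d); Nov starts Thu (30d) ✓; Dec starts Sat (31d).
Five-Friday months: March, June, August, November → 4.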